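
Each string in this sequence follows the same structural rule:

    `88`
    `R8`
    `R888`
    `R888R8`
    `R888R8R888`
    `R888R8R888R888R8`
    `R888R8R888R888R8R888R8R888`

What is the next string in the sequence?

Each term (from the third on) is the previous term followed by the one before it: term 3 = R8·88 = R888.
The next term joins R888R8R888R888R8R888R8R888 and R888R8R888R888R8.

R888R8R888R888R8R888R8R888R888R8R888R888R8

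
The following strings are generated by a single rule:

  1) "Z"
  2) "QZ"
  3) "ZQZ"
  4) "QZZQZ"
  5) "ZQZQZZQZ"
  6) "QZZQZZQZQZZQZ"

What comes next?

ZQZQZZQZQZZQZZQZQZZQZ

From term 3 onward, concatenate the second-to-last term with the last: Z·QZ = ZQZ, QZ·ZQZ = QZZQZ, …
So term 7 is ZQZQZZQZ·QZZQZZQZQZZQZ.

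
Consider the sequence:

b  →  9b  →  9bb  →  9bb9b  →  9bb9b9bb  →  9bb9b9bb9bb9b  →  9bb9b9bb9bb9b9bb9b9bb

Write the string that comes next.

From term 3 onward, concatenate the last term with the second-to-last: 9b·b = 9bb, 9bb·9b = 9bb9b, …
So term 8 is 9bb9b9bb9bb9b9bb9b9bb·9bb9b9bb9bb9b.

9bb9b9bb9bb9b9bb9b9bb9bb9b9bb9bb9b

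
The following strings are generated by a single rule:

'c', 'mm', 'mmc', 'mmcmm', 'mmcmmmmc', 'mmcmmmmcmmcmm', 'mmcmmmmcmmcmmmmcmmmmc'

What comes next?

This is a Fibonacci-style word recurrence s(k) = s(k−1)·s(k−2): e.g. mm·c = mmc.
Continuing: mmcmmmmcmmcmmmmcmmmmc · mmcmmmmcmmcmm gives term 8.

mmcmmmmcmmcmmmmcmmmmcmmcmmmmcmmcmm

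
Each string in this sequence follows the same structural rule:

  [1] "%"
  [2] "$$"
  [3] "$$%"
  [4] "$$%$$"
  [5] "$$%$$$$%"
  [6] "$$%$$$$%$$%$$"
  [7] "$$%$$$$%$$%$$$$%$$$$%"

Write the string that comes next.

Each term (from the third on) is the previous term followed by the one before it: term 3 = $$·% = $$%.
Continuing: $$%$$$$%$$%$$$$%$$$$% · $$%$$$$%$$%$$ gives term 8.

$$%$$$$%$$%$$$$%$$$$%$$%$$$$%$$%$$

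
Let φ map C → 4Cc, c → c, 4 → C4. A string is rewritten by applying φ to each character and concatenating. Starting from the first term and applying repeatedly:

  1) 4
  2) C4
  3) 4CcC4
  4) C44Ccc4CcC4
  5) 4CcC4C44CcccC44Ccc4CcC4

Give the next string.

φ(4CcC4C44CcccC44Ccc4CcC4) expands symbol-by-symbol to C4 4Cc c 4Cc C4 4Cc C4 C4 4Cc c c c 4Cc C4 C4 4Cc c c C4 4Cc c 4Cc C4; joining the 23 pieces gives the next term.

C44Ccc4CcC44CcC4C44Ccccc4CcC4C44CcccC44Ccc4CcC4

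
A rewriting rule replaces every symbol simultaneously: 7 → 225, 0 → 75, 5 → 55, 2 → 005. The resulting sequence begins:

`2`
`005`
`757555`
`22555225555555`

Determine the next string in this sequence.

00500555555500500555555555555555

Replace each of the 14 characters of 22555225555555 in place — 005 005 55 55 55 005 005 55 55 55 55 55 55 55 — and concatenate.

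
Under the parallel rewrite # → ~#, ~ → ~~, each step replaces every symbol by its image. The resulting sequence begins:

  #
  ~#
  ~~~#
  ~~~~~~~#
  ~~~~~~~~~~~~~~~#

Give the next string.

φ(~~~~~~~~~~~~~~~#) expands symbol-by-symbol to ~~ ~~ ~~ ~~ ~~ ~~ ~~ ~~ ~~ ~~ ~~ ~~ ~~ ~~ ~~ ~#; joining the 16 pieces gives the next term.

~~~~~~~~~~~~~~~~~~~~~~~~~~~~~~~#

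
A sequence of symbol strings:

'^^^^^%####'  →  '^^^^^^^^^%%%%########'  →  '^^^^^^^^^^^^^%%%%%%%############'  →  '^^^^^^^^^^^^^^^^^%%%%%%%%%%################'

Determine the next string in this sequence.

Reading off run lengths: ^ runs 5, 9, 13, 17; % runs 1, 4, 7, 10; # runs 4, 8, 12, 16 — each is linear in n (n = 1, 2, …).
At n = 5 the blocks have lengths 21, 13, 20.

^^^^^^^^^^^^^^^^^^^^^%%%%%%%%%%%%%####################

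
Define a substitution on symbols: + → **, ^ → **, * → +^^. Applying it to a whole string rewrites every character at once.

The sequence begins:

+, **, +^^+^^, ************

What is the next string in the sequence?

Apply φ to ************ symbol by symbol: *→+^^, *→+^^, *→+^^, *→+^^, *→+^^, *→+^^, *→+^^, *→+^^, *→+^^, *→+^^, *→+^^, *→+^^; joined: +^^ +^^ +^^ +^^ +^^ +^^ +^^ +^^ +^^ +^^ +^^ +^^.

+^^+^^+^^+^^+^^+^^+^^+^^+^^+^^+^^+^^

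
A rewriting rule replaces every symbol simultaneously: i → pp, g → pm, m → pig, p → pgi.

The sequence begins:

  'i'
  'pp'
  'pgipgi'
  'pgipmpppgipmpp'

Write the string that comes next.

Rewriting the 14 symbols of pgipmpppgipmpp one by one yields pgi pm pp pgi pig pgi pgi pgi pm pp pgi pig pgi pgi; concatenated:

pgipmpppgipigpgipgipgipmpppgipigpgipgi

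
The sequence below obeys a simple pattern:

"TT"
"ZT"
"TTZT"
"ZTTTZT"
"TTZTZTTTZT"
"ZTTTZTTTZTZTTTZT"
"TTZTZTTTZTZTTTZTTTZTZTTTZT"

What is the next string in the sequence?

ZTTTZTTTZTZTTTZTTTZTZTTTZTZTTTZTTTZTZTTTZT

From term 3 onward, concatenate the second-to-last term with the last: TT·ZT = TTZT, ZT·TTZT = ZTTTZT, …
Continuing: ZTTTZTTTZTZTTTZT · TTZTZTTTZTZTTTZTTTZTZTTTZT gives term 8.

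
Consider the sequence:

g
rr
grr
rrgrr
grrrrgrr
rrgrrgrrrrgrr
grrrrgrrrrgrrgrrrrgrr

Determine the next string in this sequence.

rrgrrgrrrrgrrgrrrrgrrrrgrrgrrrrgrr

This is a Fibonacci-style word recurrence s(k) = s(k−2)·s(k−1): e.g. g·rr = grr.
Continuing: rrgrrgrrrrgrr · grrrrgrrrrgrrgrrrrgrr gives term 8.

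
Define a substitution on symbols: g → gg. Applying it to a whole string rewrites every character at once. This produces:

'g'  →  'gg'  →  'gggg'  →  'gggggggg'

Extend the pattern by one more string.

Apply φ to gggggggg symbol by symbol: g→gg, g→gg, g→gg, g→gg, g→gg, g→gg, g→gg, g→gg; joined: gg gg gg gg gg gg gg gg.

gggggggggggggggg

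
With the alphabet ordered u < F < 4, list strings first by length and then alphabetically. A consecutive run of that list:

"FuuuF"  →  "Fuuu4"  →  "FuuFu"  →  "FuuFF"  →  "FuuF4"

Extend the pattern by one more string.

The successor of FuuF4 increments the rightmost position that isn't already 4 and resets every position after it to u.

Fuu4u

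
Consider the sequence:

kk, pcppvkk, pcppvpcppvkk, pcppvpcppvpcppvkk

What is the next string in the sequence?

The strings grow by a fixed prefix pcppv each time.
One more step from pcppvpcppvpcppvkk gives the answer.

pcppvpcppvpcppvpcppvkk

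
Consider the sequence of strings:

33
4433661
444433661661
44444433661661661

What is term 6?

444444444433661661661661661

s(k+1) = 44·s(k)·661, so each term gains 44 as a prefix and 661 as a suffix.
From 44444433661661661, 2 further steps: 44444433661661661 → 4444444433661661661661 → (answer).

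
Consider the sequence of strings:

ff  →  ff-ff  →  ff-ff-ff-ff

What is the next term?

ff-ff-ff-ff-ff-ff-ff-ff

Each string is two copies of the previous one joined by '-'.
One more doubling of ff-ff-ff-ff gives the answer.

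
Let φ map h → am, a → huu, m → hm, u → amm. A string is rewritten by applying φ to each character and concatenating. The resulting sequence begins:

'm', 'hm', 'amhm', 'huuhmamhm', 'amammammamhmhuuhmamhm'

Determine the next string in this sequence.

φ(amammammamhmhuuhmamhm) expands symbol-by-symbol to huu hm huu hm hm huu hm hm huu hm am hm am amm amm am hm huu hm am hm; joining the 21 pieces gives the next term.

huuhmhuuhmhmhuuhmhmhuuhmamhmamammammamhmhuuhmamhm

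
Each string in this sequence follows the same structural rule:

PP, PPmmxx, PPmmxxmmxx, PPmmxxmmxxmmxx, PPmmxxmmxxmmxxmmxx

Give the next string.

Each term is the previous one with mmxx appended.
Applying this once more to PPmmxxmmxxmmxxmmxx:

PPmmxxmmxxmmxxmmxxmmxx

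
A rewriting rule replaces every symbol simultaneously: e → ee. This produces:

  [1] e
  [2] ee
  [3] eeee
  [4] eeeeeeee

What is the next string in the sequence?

Rewriting each symbol of eeeeeeee: e→ee, e→ee, e→ee, e→ee, e→ee, e→ee, e→ee, e→ee, which concatenates to ee ee ee ee ee ee ee ee.

eeeeeeeeeeeeeeee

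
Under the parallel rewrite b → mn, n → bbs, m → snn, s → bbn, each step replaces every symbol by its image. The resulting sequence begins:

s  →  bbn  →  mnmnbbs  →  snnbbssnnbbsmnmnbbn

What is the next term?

Rewriting the 19 symbols of snnbbssnnbbsmnmnbbn one by one yields bbn bbs bbs mn mn bbn bbn bbs bbs mn mn bbn snn bbs snn bbs mn mn bbs; concatenated:

bbnbbsbbsmnmnbbnbbnbbsbbsmnmnbbnsnnbbssnnbbsmnmnbbs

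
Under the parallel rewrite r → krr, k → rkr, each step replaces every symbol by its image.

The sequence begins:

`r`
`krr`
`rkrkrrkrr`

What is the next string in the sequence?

krrrkrkrrrkrkrrkrrrkrkrrkrr

Expanding rkrkrrkrr: r→krr, k→rkr, r→krr, k→rkr, r→krr, r→krr, k→rkr, r→krr, r→krr. Concatenated: krr rkr krr rkr krr krr rkr krr krr.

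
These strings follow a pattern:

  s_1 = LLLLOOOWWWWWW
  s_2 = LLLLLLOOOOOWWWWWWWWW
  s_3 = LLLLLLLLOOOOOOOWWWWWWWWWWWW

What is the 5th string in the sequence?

The n-th term is 2n+2 L's then 2n+1 O's then 3n+3 W's (n = 1, 2, …).
At n = 5 the blocks have lengths 12, 11, 18.

LLLLLLLLLLLLOOOOOOOOOOOWWWWWWWWWWWWWWWWWW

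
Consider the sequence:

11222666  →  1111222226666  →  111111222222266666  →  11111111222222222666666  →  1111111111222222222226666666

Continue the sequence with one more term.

Each string has the form 1^{2n} 2^{2n+1} 6^{n+2} (n = 1, 2, …).
For the next term, n = 6, so the run lengths are 12, 13, 8.

111111111111222222222222266666666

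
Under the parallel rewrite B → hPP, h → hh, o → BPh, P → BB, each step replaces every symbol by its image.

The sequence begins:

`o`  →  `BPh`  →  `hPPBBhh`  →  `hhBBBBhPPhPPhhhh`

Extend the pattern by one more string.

φ(hhBBBBhPPhPPhhhh) expands symbol-by-symbol to hh hh hPP hPP hPP hPP hh BB BB hh BB BB hh hh hh hh; joining the 16 pieces gives the next term.

hhhhhPPhPPhPPhPPhhBBBBhhBBBBhhhhhhhh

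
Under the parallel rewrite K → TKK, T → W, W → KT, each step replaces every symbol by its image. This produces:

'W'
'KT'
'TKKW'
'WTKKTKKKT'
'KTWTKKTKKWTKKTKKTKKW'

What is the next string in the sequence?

Applying the rule to each of the 20 symbols of KTWTKKTKKWTKKTKKTKKW gives the pieces TKK W KT W TKK TKK W TKK TKK KT W TKK TKK W TKK TKK W TKK TKK KT, which concatenate to the answer.

TKKWKTWTKKTKKWTKKTKKKTWTKKTKKWTKKTKKWTKKTKKKT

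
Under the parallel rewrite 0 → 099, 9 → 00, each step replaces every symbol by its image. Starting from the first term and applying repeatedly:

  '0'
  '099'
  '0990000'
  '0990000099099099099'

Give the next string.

Applying the rule to each of the 19 symbols of 0990000099099099099 gives the pieces 099 00 00 099 099 099 099 099 00 00 099 00 00 099 00 00 099 00 00, which concatenate to the answer.

09900000990990990990990000099000009900000990000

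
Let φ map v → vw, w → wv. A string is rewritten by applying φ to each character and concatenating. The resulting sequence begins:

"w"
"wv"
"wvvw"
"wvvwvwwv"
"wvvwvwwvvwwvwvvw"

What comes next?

Rewriting the 16 symbols of wvvwvwwvvwwvwvvw one by one yields wv vw vw wv vw wv wv vw vw wv wv vw wv vw vw wv; concatenated:

wvvwvwwvvwwvwvvwvwwvwvvwwvvwvwwv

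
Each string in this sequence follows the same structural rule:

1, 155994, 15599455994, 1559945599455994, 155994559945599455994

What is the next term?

Each term is the previous one with 55994 appended.
Applying this once more to 155994559945599455994:

15599455994559945599455994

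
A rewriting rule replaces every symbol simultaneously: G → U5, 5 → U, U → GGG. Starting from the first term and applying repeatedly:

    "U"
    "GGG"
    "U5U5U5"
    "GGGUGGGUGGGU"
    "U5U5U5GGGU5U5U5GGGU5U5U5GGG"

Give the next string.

GGGUGGGUGGGUU5U5U5GGGUGGGUGGGUU5U5U5GGGUGGGUGGGUU5U5U5

Replace each of the 27 characters of U5U5U5GGGU5U5U5GGGU5U5U5GGG in place — GGG U GGG U GGG U U5 U5 U5 GGG U GGG U GGG U U5 U5 U5 GGG U GGG U GGG U U5 U5 U5 — and concatenate.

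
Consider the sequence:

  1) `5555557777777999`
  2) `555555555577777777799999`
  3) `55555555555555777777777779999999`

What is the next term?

The n-th term is 4n-2 5's then 2n+3 7's then 2n-1 9's, where the shown terms are n = 2, 3, 4.
For the next term, n = 5, so the run lengths are 18, 13, 9.

5555555555555555557777777777777999999999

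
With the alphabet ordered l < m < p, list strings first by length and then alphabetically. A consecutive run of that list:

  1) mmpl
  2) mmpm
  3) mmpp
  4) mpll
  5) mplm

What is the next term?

Find the rightmost character of mplm below p, bump it to the next letter, and reset everything to its right to l.

mplp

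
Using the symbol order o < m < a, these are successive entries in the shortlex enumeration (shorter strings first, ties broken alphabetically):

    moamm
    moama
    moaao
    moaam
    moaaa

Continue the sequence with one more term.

mmooo

Treat moaaa as a base-3 numeral over the given alphabet and add one, carrying through any trailing a's.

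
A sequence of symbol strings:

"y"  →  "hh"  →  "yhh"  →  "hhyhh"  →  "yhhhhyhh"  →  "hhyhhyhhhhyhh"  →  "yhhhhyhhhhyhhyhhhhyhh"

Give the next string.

hhyhhyhhhhyhhyhhhhyhhhhyhhyhhhhyhh

From term 3 onward, concatenate the second-to-last term with the last: y·hh = yhh, hh·yhh = hhyhh, …
Continuing: hhyhhyhhhhyhh · yhhhhyhhhhyhhyhhhhyhh gives term 8.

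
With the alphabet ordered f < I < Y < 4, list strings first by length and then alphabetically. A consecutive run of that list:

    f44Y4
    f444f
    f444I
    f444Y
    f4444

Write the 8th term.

IfffY

Advancing 3 positions from f4444 through f4444 → Iffff → IfffI reaches term 8.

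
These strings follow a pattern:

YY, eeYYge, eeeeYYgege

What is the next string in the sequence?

Each term wraps the previous one in ee on the left and ge on the right.
Applying this once more to eeeeYYgege:

eeeeeeYYgegege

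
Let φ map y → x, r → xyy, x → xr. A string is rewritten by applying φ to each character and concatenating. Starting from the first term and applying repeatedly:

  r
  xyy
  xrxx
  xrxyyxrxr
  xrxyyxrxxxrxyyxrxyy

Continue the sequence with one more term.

Rewriting the 19 symbols of xrxyyxrxxxrxyyxrxyy one by one yields xr xyy xr x x xr xyy xr xr xr xyy xr x x xr xyy xr x x; concatenated:

xrxyyxrxxxrxyyxrxrxrxyyxrxxxrxyyxrxx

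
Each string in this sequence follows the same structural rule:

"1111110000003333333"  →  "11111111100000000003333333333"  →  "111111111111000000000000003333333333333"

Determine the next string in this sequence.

1111111111111110000000000000000003333333333333333

Reading off run lengths: 1 runs 6, 9, 12; 0 runs 6, 10, 14; 3 runs 7, 10, 13 — each is linear in n, where the shown terms are n = 2, 3, 4.
Setting n = 5 gives 15, 18, 16 characters in each block.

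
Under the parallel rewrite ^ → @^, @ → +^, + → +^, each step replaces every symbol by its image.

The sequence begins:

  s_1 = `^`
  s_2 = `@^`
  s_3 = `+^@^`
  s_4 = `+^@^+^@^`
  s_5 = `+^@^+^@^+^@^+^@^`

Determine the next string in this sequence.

Rewriting the 16 symbols of +^@^+^@^+^@^+^@^ one by one yields +^ @^ +^ @^ +^ @^ +^ @^ +^ @^ +^ @^ +^ @^ +^ @^; concatenated:

+^@^+^@^+^@^+^@^+^@^+^@^+^@^+^@^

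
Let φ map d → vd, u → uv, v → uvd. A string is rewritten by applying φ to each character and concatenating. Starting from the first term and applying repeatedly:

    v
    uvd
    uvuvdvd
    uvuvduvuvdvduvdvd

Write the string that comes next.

Applying the rule to each of the 17 symbols of uvuvduvuvdvduvdvd gives the pieces uv uvd uv uvd vd uv uvd uv uvd vd uvd vd uv uvd vd uvd vd, which concatenate to the answer.

uvuvduvuvdvduvuvduvuvdvduvdvduvuvdvduvdvd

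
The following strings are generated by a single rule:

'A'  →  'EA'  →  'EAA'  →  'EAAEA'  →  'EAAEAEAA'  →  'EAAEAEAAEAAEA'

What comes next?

EAAEAEAAEAAEAEAAEAEAA

This is a Fibonacci-style word recurrence s(k) = s(k−1)·s(k−2): e.g. EA·A = EAA.
The next term joins EAAEAEAAEAAEA and EAAEAEAA.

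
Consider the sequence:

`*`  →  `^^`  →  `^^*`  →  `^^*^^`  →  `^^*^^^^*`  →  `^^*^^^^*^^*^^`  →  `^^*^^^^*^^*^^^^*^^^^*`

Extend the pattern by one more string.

^^*^^^^*^^*^^^^*^^^^*^^*^^^^*^^*^^

Each term (from the third on) is the previous term followed by the one before it: term 3 = ^^·* = ^^*.
The next term joins ^^*^^^^*^^*^^^^*^^^^* and ^^*^^^^*^^*^^.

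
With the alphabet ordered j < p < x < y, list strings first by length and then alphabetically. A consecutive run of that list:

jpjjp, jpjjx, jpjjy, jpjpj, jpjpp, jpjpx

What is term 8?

jpjxj

Stepping forward 2 times from jpjpx: jpjpx → jpjpy, then the target.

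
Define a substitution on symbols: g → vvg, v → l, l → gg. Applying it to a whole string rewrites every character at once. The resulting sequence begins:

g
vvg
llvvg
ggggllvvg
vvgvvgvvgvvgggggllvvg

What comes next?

Replace each of the 21 characters of vvgvvgvvgvvgggggllvvg in place — l l vvg l l vvg l l vvg l l vvg vvg vvg vvg vvg gg gg l l vvg — and concatenate.

llvvgllvvgllvvgllvvgvvgvvgvvgvvgggggllvvg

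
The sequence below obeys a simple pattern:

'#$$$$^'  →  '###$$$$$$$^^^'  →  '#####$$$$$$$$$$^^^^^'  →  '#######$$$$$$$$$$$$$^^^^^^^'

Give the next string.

#########$$$$$$$$$$$$$$$$^^^^^^^^^

Term n consists of 2n-1 #'s, followed by 3n+1 $'s, followed by 2n-1 ^'s (n = 1, 2, …).
For the next term, n = 5, so the run lengths are 9, 16, 9.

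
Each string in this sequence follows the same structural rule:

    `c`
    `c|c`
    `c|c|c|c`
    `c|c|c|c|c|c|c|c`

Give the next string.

Each string is two copies of the previous one joined by '|'.
One more doubling of c|c|c|c|c|c|c|c gives the answer.

c|c|c|c|c|c|c|c|c|c|c|c|c|c|c|c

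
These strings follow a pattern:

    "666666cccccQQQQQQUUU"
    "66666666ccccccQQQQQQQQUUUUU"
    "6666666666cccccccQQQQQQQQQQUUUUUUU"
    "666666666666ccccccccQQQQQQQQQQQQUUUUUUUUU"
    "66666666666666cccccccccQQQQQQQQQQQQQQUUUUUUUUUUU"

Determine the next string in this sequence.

Term n consists of 2n+2 6's, followed by n+3 c's, followed by 2n+2 Q's, followed by 2n-1 U's, where the shown terms are n = 2, 3, 4, 5, 6.
At n = 7 the blocks have lengths 16, 10, 16, 13.

6666666666666666ccccccccccQQQQQQQQQQQQQQQQUUUUUUUUUUUUU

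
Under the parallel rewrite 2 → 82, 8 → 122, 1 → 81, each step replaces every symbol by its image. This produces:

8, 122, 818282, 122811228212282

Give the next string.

818282122818182821228281828212282

Replace each of the 15 characters of 122811228212282 in place — 81 82 82 122 81 81 82 82 122 82 81 82 82 122 82 — and concatenate.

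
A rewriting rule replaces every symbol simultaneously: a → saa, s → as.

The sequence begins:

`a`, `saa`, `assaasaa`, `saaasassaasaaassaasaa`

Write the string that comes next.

assaasaasaaassaaasassaasaaassaasaasaaasassaasaaassaasaa

Applying the rule to each of the 21 symbols of saaasassaasaaassaasaa gives the pieces as saa saa saa as saa as as saa saa as saa saa saa as as saa saa as saa saa, which concatenate to the answer.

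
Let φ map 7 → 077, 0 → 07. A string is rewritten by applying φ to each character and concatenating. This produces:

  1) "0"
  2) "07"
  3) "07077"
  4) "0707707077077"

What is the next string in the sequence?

Replace each of the 13 characters of 0707707077077 in place — 07 077 07 077 077 07 077 07 077 077 07 077 077 — and concatenate.

0707707077077070770707707707077077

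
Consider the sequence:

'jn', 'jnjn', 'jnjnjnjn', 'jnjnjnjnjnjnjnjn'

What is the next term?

Every step duplicates the string.
One more doubling of jnjnjnjnjnjnjnjn gives the answer.

jnjnjnjnjnjnjnjnjnjnjnjnjnjnjnjn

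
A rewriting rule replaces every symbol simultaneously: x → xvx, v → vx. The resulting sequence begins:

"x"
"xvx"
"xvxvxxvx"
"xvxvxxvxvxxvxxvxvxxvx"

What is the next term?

xvxvxxvxvxxvxxvxvxxvxvxxvxxvxvxxvxxvxvxxvxvxxvxxvxvxxvx

φ(xvxvxxvxvxxvxxvxvxxvx) expands symbol-by-symbol to xvx vx xvx vx xvx xvx vx xvx vx xvx xvx vx xvx xvx vx xvx vx xvx xvx vx xvx; joining the 21 pieces gives the next term.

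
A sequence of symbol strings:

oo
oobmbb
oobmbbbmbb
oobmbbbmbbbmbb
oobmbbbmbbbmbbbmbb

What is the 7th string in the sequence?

The strings grow by a fixed suffix bmbb each time.
From oobmbbbmbbbmbbbmbb, 2 further steps: oobmbbbmbbbmbbbmbb → oobmbbbmbbbmbbbmbbbmbb → (answer).

oobmbbbmbbbmbbbmbbbmbbbmbb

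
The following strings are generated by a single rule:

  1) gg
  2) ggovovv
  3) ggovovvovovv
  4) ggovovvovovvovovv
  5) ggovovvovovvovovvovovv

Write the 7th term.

ggovovvovovvovovvovovvovovvovovv

Each term is the previous one with ovovv appended.
From ggovovvovovvovovvovovv, 2 further steps: ggovovvovovvovovvovovv → ggovovvovovvovovvovovvovovv → (answer).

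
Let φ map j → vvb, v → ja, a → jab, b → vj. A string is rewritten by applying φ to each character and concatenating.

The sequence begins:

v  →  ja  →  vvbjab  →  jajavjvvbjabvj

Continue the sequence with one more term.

Applying the rule to each of the 14 symbols of jajavjvvbjabvj gives the pieces vvb jab vvb jab ja vvb ja ja vj vvb jab vj ja vvb, which concatenate to the answer.

vvbjabvvbjabjavvbjajavjvvbjabvjjavvb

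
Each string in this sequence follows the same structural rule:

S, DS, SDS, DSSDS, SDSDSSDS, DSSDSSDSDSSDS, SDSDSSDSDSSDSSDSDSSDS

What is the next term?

From term 3 onward, concatenate the second-to-last term with the last: S·DS = SDS, DS·SDS = DSSDS, …
So term 8 is DSSDSSDSDSSDS·SDSDSSDSDSSDSSDSDSSDS.

DSSDSSDSDSSDSSDSDSSDSDSSDSSDSDSSDS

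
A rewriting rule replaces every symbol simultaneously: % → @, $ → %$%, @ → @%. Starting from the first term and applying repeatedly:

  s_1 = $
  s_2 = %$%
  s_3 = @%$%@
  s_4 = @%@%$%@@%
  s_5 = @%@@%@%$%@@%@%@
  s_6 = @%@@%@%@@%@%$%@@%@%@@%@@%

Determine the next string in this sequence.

@%@@%@%@@%@@%@%@@%@%$%@@%@%@@%@@%@%@@%@%@

φ(@%@@%@%@@%@%$%@@%@%@@%@@%) expands symbol-by-symbol to @% @ @% @% @ @% @ @% @% @ @% @ %$% @ @% @% @ @% @ @% @% @ @% @% @; joining the 25 pieces gives the next term.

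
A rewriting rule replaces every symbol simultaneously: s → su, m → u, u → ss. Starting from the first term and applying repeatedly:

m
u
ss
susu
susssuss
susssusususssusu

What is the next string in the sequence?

susssusususssusssusssusususssuss

φ(susssusususssusu) expands symbol-by-symbol to su ss su su su ss su ss su ss su su su ss su ss; joining the 16 pieces gives the next term.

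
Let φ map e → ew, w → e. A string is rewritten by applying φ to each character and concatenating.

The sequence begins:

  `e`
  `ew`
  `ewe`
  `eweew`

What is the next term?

eweewewe

Expanding eweew: e→ew, w→e, e→ew, e→ew, w→e. Concatenated: ew e ew ew e.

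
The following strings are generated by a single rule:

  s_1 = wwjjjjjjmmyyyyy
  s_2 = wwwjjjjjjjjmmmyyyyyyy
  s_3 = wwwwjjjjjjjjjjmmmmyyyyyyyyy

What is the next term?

Each string has the form w^{n} j^{2n+2} m^{n} y^{2n+1}, where the shown terms are n = 2, 3, 4.
At n = 5 the blocks have lengths 5, 12, 5, 11.

wwwwwjjjjjjjjjjjjmmmmmyyyyyyyyyyy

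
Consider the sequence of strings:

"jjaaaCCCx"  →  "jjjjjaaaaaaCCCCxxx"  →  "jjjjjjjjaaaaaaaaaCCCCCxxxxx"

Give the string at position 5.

Each string has the form j^{3n-1} a^{3n} C^{n+2} x^{2n-1} (n = 1, 2, …).
For term 5, n = 5, so the run lengths are 14, 15, 7, 9.

jjjjjjjjjjjjjjaaaaaaaaaaaaaaaCCCCCCCxxxxxxxxx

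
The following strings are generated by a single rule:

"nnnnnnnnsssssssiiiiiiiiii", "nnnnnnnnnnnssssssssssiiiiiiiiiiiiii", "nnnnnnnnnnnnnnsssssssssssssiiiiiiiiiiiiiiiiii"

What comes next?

The n-th term is 3n+2 n's then 3n+1 s's then 4n+2 i's, where the shown terms are n = 2, 3, 4.
Setting n = 5 gives 17, 16, 22 characters in each block.

nnnnnnnnnnnnnnnnnssssssssssssssssiiiiiiiiiiiiiiiiiiiiii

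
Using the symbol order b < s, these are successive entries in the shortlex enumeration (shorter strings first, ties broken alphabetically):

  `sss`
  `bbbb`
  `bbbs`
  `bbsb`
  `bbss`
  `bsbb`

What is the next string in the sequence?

Treat bsbb as a base-2 numeral over the given alphabet and add one, carrying through any trailing s's.

bsbs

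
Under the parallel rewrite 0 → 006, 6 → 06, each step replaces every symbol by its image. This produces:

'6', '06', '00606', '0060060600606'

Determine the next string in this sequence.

0060060600600606006060060060600606

Applying the rule to each of the 13 symbols of 0060060600606 gives the pieces 006 006 06 006 006 06 006 06 006 006 06 006 06, which concatenate to the answer.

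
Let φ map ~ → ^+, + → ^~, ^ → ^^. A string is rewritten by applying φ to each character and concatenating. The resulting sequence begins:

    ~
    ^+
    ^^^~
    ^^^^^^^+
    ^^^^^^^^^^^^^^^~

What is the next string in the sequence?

^^^^^^^^^^^^^^^^^^^^^^^^^^^^^^^+

Replace each of the 16 characters of ^^^^^^^^^^^^^^^~ in place — ^^ ^^ ^^ ^^ ^^ ^^ ^^ ^^ ^^ ^^ ^^ ^^ ^^ ^^ ^^ ^+ — and concatenate.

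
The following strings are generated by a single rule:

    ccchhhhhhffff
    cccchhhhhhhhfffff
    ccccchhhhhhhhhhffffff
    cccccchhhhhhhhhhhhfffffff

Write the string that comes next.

The n-th term is n c's then 2n h's then n+1 f's, where the shown terms are n = 3, 4, 5, 6.
For the next term, n = 7, so the run lengths are 7, 14, 8.

ccccccchhhhhhhhhhhhhhffffffff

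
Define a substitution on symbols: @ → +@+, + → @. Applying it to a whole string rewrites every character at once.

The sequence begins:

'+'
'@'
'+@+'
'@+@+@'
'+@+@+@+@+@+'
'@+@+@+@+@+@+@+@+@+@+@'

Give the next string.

φ(@+@+@+@+@+@+@+@+@+@+@) expands symbol-by-symbol to +@+ @ +@+ @ +@+ @ +@+ @ +@+ @ +@+ @ +@+ @ +@+ @ +@+ @ +@+ @ +@+; joining the 21 pieces gives the next term.

+@+@+@+@+@+@+@+@+@+@+@+@+@+@+@+@+@+@+@+@+@+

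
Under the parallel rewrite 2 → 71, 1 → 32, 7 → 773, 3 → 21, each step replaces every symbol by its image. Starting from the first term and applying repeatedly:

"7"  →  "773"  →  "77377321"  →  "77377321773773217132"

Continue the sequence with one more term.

7737732177377321713277377321773773217132773322171

φ(77377321773773217132) expands symbol-by-symbol to 773 773 21 773 773 21 71 32 773 773 21 773 773 21 71 32 773 32 21 71; joining the 20 pieces gives the next term.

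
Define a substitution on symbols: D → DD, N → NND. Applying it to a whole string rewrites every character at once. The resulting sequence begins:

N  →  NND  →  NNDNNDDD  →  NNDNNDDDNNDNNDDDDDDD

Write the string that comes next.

Replace each of the 20 characters of NNDNNDDDNNDNNDDDDDDD in place — NND NND DD NND NND DD DD DD NND NND DD NND NND DD DD DD DD DD DD DD — and concatenate.

NNDNNDDDNNDNNDDDDDDDNNDNNDDDNNDNNDDDDDDDDDDDDDDD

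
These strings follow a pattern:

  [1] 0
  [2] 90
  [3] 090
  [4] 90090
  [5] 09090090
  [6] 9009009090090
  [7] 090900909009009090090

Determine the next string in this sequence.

9009009090090090900909009009090090

Each term (from the third on) is the two preceding terms concatenated in order: term 3 = 0·90 = 090.
The next term joins 9009009090090 and 090900909009009090090.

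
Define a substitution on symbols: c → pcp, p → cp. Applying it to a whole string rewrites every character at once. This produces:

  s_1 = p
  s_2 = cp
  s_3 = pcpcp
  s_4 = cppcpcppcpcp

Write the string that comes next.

Rewriting each symbol of cppcpcppcpcp: c→pcp, p→cp, p→cp, c→pcp, p→cp, c→pcp, p→cp, p→cp, c→pcp, p→cp, c→pcp, p→cp, which concatenates to pcp cp cp pcp cp pcp cp cp pcp cp pcp cp.

pcpcpcppcpcppcpcpcppcpcppcpcp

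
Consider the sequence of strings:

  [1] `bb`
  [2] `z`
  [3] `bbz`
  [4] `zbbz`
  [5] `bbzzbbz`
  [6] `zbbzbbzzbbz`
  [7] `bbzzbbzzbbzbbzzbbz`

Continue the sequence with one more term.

Each term (from the third on) is the two preceding terms concatenated in order: term 3 = bb·z = bbz.
Continuing: zbbzbbzzbbz · bbzzbbzzbbzbbzzbbz gives term 8.

zbbzbbzzbbzbbzzbbzzbbzbbzzbbz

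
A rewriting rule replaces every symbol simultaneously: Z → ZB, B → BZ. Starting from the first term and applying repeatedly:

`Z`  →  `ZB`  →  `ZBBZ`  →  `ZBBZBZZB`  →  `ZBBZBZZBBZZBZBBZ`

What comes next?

ZBBZBZZBBZZBZBBZBZZBZBBZZBBZBZZB

Applying the rule to each of the 16 symbols of ZBBZBZZBBZZBZBBZ gives the pieces ZB BZ BZ ZB BZ ZB ZB BZ BZ ZB ZB BZ ZB BZ BZ ZB, which concatenate to the answer.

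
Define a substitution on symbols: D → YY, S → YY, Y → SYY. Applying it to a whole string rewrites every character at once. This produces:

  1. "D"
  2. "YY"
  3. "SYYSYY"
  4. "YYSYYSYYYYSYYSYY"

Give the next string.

Applying the rule to each of the 16 symbols of YYSYYSYYYYSYYSYY gives the pieces SYY SYY YY SYY SYY YY SYY SYY SYY SYY YY SYY SYY YY SYY SYY, which concatenate to the answer.

SYYSYYYYSYYSYYYYSYYSYYSYYSYYYYSYYSYYYYSYYSYY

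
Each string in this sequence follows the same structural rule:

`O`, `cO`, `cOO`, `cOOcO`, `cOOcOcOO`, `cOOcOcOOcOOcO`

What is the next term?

cOOcOcOOcOOcOcOOcOcOO

Each term (from the third on) is the previous term followed by the one before it: term 3 = cO·O = cOO.
So term 7 is cOOcOcOOcOOcO·cOOcOcOO.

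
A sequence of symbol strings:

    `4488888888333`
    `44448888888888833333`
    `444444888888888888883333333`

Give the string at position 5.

44444444448888888888888888888833333333333

Reading off run lengths: 4 runs 2, 4, 6; 8 runs 8, 11, 14; 3 runs 3, 5, 7 — each is linear in n, where the shown terms are n = 2, 3, 4.
Setting n = 6 gives 10, 20, 11 characters in each block.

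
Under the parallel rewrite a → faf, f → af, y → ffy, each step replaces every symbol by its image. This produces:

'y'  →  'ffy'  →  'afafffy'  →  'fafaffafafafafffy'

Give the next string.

Rewriting the 17 symbols of fafaffafafafafffy one by one yields af faf af faf af af faf af faf af faf af faf af af af ffy; concatenated:

affafaffafafaffafaffafaffafaffafafafafffy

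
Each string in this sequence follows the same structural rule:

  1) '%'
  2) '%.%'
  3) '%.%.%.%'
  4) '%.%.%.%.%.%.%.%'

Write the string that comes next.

%.%.%.%.%.%.%.%.%.%.%.%.%.%.%.%

s(k+1) = s(k)·.·s(k) — each term doubles the last with '.' between the halves.
One more doubling of %.%.%.%.%.%.%.% gives the answer.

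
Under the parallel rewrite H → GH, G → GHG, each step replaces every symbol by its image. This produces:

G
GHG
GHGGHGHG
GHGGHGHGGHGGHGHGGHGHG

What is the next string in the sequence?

Applying the rule to each of the 21 symbols of GHGGHGHGGHGGHGHGGHGHG gives the pieces GHG GH GHG GHG GH GHG GH GHG GHG GH GHG GHG GH GHG GH GHG GHG GH GHG GH GHG, which concatenate to the answer.

GHGGHGHGGHGGHGHGGHGHGGHGGHGHGGHGGHGHGGHGHGGHGGHGHGGHGHG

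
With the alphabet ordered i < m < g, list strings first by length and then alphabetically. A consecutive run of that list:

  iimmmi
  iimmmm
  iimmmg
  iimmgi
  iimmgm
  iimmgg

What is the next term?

Treat iimmgg as a base-3 numeral over the given alphabet and add one, carrying through any trailing g's.

iimgii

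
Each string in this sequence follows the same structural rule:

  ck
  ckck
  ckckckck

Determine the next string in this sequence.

s(k+1) = s(k)·s(k) — each term doubles the last.
One more doubling of ckckckck gives the answer.

ckckckckckckckck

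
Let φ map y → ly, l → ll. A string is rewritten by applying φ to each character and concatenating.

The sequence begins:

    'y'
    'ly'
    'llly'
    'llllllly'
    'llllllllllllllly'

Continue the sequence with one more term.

φ(llllllllllllllly) expands symbol-by-symbol to ll ll ll ll ll ll ll ll ll ll ll ll ll ll ll ly; joining the 16 pieces gives the next term.

llllllllllllllllllllllllllllllly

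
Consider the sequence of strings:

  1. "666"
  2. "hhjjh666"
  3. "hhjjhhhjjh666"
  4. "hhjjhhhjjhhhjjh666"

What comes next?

Each term is the previous one with hhjjh prepended.
One more step from hhjjhhhjjhhhjjh666 gives the answer.

hhjjhhhjjhhhjjhhhjjh666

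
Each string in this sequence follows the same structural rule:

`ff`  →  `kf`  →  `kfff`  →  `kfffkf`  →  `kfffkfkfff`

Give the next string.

From term 3 onward, concatenate the last term with the second-to-last: kf·ff = kfff, kfff·kf = kfffkf, …
Continuing: kfffkfkfff · kfffkf gives term 6.

kfffkfkfffkfffkf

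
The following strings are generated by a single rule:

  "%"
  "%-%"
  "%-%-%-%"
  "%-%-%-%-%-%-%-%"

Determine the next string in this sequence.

%-%-%-%-%-%-%-%-%-%-%-%-%-%-%-%

Each string is two copies of the previous one joined by '-'.
One more doubling of %-%-%-%-%-%-%-% gives the answer.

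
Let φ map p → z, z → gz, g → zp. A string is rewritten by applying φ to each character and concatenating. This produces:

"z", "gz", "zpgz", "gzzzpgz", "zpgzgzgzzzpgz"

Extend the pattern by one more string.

Rewriting the 13 symbols of zpgzgzgzzzpgz one by one yields gz z zp gz zp gz zp gz gz gz z zp gz; concatenated:

gzzzpgzzpgzzpgzgzgzzzpgz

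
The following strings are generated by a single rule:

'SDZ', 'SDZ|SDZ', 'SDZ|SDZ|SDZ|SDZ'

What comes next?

SDZ|SDZ|SDZ|SDZ|SDZ|SDZ|SDZ|SDZ

Each string is two copies of the previous one joined by '|'.
So the next term is two copies of SDZ|SDZ|SDZ|SDZ with '|' between the halves.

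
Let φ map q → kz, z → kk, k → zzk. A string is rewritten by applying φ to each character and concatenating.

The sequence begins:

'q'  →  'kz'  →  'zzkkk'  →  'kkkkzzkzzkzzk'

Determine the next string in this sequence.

Rewriting the 13 symbols of kkkkzzkzzkzzk one by one yields zzk zzk zzk zzk kk kk zzk kk kk zzk kk kk zzk; concatenated:

zzkzzkzzkzzkkkkkzzkkkkkzzkkkkkzzk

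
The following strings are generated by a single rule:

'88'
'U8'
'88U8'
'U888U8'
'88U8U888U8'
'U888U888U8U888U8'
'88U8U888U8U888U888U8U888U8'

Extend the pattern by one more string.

This is a Fibonacci-style word recurrence s(k) = s(k−2)·s(k−1): e.g. 88·U8 = 88U8.
Continuing: U888U888U8U888U8 · 88U8U888U8U888U888U8U888U8 gives term 8.

U888U888U8U888U888U8U888U8U888U888U8U888U8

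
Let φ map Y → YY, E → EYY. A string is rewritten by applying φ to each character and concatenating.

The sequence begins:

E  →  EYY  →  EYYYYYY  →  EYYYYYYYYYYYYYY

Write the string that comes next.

Applying the rule to each of the 15 symbols of EYYYYYYYYYYYYYY gives the pieces EYY YY YY YY YY YY YY YY YY YY YY YY YY YY YY, which concatenate to the answer.

EYYYYYYYYYYYYYYYYYYYYYYYYYYYYYY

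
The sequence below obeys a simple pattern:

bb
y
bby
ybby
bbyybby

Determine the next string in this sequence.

Each term (from the third on) is the two preceding terms concatenated in order: term 3 = bb·y = bby.
The next term joins ybby and bbyybby.

ybbybbyybby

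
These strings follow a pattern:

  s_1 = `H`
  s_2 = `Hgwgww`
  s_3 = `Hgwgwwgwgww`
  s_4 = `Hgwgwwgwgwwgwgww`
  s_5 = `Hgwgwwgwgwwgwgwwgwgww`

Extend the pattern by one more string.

Hgwgwwgwgwwgwgwwgwgwwgwgww

Every step adds gwgww to the end: s(k+1) = s(k)·gwgww.
So the next term is Hgwgwwgwgwwgwgwwgwgww·gwgww.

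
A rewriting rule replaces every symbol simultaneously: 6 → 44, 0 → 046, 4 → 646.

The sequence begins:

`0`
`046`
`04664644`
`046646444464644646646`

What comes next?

046646444464644646646646646446464464664644646444464644

Replace each of the 21 characters of 046646444464644646646 in place — 046 646 44 44 646 44 646 646 646 646 44 646 44 646 646 44 646 44 44 646 44 — and concatenate.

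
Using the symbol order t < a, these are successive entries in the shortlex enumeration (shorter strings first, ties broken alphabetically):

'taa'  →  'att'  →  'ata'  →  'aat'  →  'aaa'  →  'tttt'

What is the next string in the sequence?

Find the rightmost character of tttt below a, bump it to the next letter, and reset everything to its right to t.

ttta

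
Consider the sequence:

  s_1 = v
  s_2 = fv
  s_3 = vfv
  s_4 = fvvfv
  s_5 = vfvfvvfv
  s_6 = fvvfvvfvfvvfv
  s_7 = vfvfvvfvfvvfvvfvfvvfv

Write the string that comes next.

From term 3 onward, concatenate the second-to-last term with the last: v·fv = vfv, fv·vfv = fvvfv, …
So term 8 is fvvfvvfvfvvfv·vfvfvvfvfvvfvvfvfvvfv.

fvvfvvfvfvvfvvfvfvvfvfvvfvvfvfvvfv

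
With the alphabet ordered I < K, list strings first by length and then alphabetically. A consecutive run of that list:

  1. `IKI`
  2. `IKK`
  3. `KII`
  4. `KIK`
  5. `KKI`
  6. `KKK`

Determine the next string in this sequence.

KKK is the last string of length 3, so the next is the first of length 4: I repeated 4 times.

IIII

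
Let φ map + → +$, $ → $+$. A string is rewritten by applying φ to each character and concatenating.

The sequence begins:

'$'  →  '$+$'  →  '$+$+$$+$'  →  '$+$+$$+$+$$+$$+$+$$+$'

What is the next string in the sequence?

Rewriting the 21 symbols of $+$+$$+$+$$+$$+$+$$+$ one by one yields $+$ +$ $+$ +$ $+$ $+$ +$ $+$ +$ $+$ $+$ +$ $+$ $+$ +$ $+$ +$ $+$ $+$ +$ $+$; concatenated:

$+$+$$+$+$$+$$+$+$$+$+$$+$$+$+$$+$$+$+$$+$+$$+$$+$+$$+$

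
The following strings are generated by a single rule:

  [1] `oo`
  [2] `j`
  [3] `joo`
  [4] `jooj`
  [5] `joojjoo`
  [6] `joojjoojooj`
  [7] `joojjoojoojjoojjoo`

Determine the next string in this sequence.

This is a Fibonacci-style word recurrence s(k) = s(k−1)·s(k−2): e.g. j·oo = joo.
The next term joins joojjoojoojjoojjoo and joojjoojooj.

joojjoojoojjoojjoojoojjoojooj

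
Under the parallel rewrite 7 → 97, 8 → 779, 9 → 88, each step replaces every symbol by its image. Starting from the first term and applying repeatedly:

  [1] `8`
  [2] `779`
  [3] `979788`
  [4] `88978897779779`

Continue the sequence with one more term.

77977988977797798897979788979788

Applying the rule to each of the 14 symbols of 88978897779779 gives the pieces 779 779 88 97 779 779 88 97 97 97 88 97 97 88, which concatenate to the answer.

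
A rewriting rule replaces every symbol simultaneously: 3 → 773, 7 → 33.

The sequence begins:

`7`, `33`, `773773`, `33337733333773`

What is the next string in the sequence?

φ(33337733333773) expands symbol-by-symbol to 773 773 773 773 33 33 773 773 773 773 773 33 33 773; joining the 14 pieces gives the next term.

77377377377333337737737737737733333773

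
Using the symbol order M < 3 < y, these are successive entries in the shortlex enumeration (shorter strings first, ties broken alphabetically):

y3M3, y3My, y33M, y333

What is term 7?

y3y3

Continuing the enumeration 3 steps past y333: y333 → y33y → y3yM → (answer).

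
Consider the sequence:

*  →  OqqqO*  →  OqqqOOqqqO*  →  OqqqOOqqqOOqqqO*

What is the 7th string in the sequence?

The strings grow by a fixed prefix OqqqO each time.
From OqqqOOqqqOOqqqO*, 3 further steps: OqqqOOqqqOOqqqO* → OqqqOOqqqOOqqqOOqqqO* → OqqqOOqqqOOqqqOOqqqOOqqqO* → (answer).

OqqqOOqqqOOqqqOOqqqOOqqqOOqqqO*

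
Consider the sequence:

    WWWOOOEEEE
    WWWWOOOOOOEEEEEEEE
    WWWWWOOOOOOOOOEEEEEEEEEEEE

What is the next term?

The n-th term is n+2 W's then 3n O's then 4n E's (n = 1, 2, …).
Setting n = 4 gives 6, 12, 16 characters in each block.

WWWWWWOOOOOOOOOOOOEEEEEEEEEEEEEEEE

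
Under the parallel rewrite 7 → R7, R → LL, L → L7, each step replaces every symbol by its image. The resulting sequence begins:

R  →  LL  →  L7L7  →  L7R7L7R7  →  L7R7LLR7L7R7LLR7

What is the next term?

Applying the rule to each of the 16 symbols of L7R7LLR7L7R7LLR7 gives the pieces L7 R7 LL R7 L7 L7 LL R7 L7 R7 LL R7 L7 L7 LL R7, which concatenate to the answer.

L7R7LLR7L7L7LLR7L7R7LLR7L7L7LLR7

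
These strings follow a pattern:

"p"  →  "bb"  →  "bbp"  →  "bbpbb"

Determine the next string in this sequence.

Each term (from the third on) is the previous term followed by the one before it: term 3 = bb·p = bbp.
Continuing: bbpbb · bbp gives term 5.

bbpbbbbp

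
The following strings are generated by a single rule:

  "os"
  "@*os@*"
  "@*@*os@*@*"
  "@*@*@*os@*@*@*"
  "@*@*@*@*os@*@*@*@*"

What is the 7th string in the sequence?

Each term wraps the previous one in @* on the left and @* on the right.
From @*@*@*@*os@*@*@*@*, 2 further steps: @*@*@*@*os@*@*@*@* → @*@*@*@*@*os@*@*@*@*@* → (answer).

@*@*@*@*@*@*os@*@*@*@*@*@*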